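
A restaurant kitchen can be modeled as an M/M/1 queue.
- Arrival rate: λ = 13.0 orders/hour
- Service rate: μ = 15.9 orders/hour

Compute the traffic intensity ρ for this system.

Server utilization: ρ = λ/μ
ρ = 13.0/15.9 = 0.8176
The server is busy 81.76% of the time.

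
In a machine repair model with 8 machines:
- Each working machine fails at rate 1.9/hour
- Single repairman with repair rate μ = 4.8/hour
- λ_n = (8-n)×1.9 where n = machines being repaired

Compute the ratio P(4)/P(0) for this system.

P(4)/P(0) = ∏_{i=0}^{4-1} λ_i/μ_{i+1}
= (8-0)×1.9/4.8 × (8-1)×1.9/4.8 × (8-2)×1.9/4.8 × (8-3)×1.9/4.8
= 41.2438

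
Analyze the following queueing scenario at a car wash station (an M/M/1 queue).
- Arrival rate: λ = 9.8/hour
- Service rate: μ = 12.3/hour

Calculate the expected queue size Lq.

ρ = λ/μ = 9.8/12.3 = 0.7967
For M/M/1: Lq = λ²/(μ(μ-λ))
Lq = 96.04/(12.3 × 2.50)
Lq = 3.1233 cars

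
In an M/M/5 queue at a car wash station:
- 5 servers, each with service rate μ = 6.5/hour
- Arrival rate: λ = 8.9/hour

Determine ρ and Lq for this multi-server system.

Traffic intensity: ρ = λ/(cμ) = 8.9/(5×6.5) = 0.2738
Since ρ = 0.2738 < 1, system is stable.
Offered load a = λ/μ = cρ = 8.9/6.5 = 1.3692
P₀ = [ Σₙ₌₀^4 aⁿ/n! + a^5/(5!(1-ρ)) ]⁻¹
Σ = a^0/0! + a^1/1! + a^2/2! + a^3/3! + a^4/4! = 1.0000 + 1.3692 + 0.9374 + 0.4278 + 0.1465 = 3.8809
a^5/(5!(1-ρ)) = 4.8126/(120 × 0.7262) = 0.05523
P₀ = 1/(3.8809 + 0.05523) = 0.2541
Lq = P₀·a^5·ρ / (5!(1-ρ)²) = 0.2541 × 4.8126 × 0.2738 / (120 × 0.5273) = 0.005292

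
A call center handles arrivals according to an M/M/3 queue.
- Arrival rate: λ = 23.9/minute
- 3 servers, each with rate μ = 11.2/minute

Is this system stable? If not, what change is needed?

Stability requires ρ = λ/(cμ) < 1
ρ = 23.9/(3 × 11.2) = 23.9/33.60 = 0.7113
Since 0.7113 < 1, the system is STABLE.
The servers are busy 71.13% of the time.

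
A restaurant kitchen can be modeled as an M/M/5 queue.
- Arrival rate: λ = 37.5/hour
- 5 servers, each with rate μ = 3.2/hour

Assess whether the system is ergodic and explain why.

Stability requires ρ = λ/(cμ) < 1
ρ = 37.5/(5 × 3.2) = 37.5/16.00 = 2.3438
Since 2.3438 ≥ 1, the system is UNSTABLE.
Need c > λ/μ = 37.5/3.2 = 11.72.
Minimum servers needed: c = 12.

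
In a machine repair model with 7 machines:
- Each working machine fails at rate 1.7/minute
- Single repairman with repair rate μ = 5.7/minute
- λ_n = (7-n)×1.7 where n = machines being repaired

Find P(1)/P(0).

P(1)/P(0) = ∏_{i=0}^{1-1} λ_i/μ_{i+1}
= (7-0)×1.7/5.7
= 2.0877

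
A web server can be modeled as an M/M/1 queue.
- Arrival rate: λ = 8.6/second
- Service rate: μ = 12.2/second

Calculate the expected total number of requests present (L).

ρ = λ/μ = 8.6/12.2 = 0.7049
For M/M/1: L = λ/(μ-λ)
L = 8.6/(12.2-8.6) = 8.6/3.60
L = 2.3889 requests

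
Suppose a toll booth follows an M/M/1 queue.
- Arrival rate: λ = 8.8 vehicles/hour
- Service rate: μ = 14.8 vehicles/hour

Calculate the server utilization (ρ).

Server utilization: ρ = λ/μ
ρ = 8.8/14.8 = 0.5946
The server is busy 59.46% of the time.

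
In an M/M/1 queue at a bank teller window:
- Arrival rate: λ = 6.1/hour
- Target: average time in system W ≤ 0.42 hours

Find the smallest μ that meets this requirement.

For M/M/1: W = 1/(μ-λ)
Need W ≤ 0.42, so 1/(μ-λ) ≤ 0.42
μ - λ ≥ 1/0.42 = 2.3810
μ ≥ 6.1 + 2.3810 = 8.4810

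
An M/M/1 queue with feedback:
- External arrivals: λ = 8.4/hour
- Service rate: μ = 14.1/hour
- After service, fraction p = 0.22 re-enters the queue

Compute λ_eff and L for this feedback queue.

Effective arrival rate: λ_eff = λ/(1-p) = 8.4/(1-0.22) = 8.4/0.78 = 10.76923
ρ = λ_eff/μ = 10.76923/14.1 = 0.76378
L = ρ/(1-ρ) = 0.76378/(1-0.76378) = 3.2333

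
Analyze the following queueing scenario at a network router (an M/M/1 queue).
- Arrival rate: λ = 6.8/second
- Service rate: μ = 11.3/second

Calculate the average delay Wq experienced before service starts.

First, compute utilization: ρ = λ/μ = 6.8/11.3 = 0.6018
For M/M/1: Wq = λ/(μ(μ-λ))
Wq = 6.8/(11.3 × (11.3-6.8))
Wq = 6.8/(11.3 × 4.50)
Wq = 0.1337 seconds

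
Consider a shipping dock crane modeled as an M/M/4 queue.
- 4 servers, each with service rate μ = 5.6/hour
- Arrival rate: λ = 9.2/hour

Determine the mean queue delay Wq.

Traffic intensity: ρ = λ/(cμ) = 9.2/(4×5.6) = 0.4107
Since ρ = 0.4107 < 1, system is stable.
Offered load a = λ/μ = cρ = 9.2/5.6 = 1.6429
P₀ = [ Σₙ₌₀^3 aⁿ/n! + a^4/(4!(1-ρ)) ]⁻¹
Σ = a^0/0! + a^1/1! + a^2/2! + a^3/3! = 1.0000 + 1.6429 + 1.3495 + 0.7390 = 4.7314
a^4/(4!(1-ρ)) = 7.2845/(24 × 0.5893) = 0.5151
P₀ = 1/(4.7314 + 0.5151) = 0.1906
Lq = P₀·a^4·ρ / (4!(1-ρ)²) = 0.19061 × 7.2845 × 0.41071 / (24 × 0.34726) = 0.06842
Wq = Lq/λ = 0.06842/9.2 = 0.007437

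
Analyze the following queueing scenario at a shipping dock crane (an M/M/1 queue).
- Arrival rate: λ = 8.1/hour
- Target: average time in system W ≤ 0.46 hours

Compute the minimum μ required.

For M/M/1: W = 1/(μ-λ)
Need W ≤ 0.46, so 1/(μ-λ) ≤ 0.46
μ - λ ≥ 1/0.46 = 2.1739
μ ≥ 8.1 + 2.1739 = 10.2739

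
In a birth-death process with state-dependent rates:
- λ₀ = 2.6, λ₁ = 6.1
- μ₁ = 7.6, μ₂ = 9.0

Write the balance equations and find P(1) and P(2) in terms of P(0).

Balance equations:
State 0: λ₀P₀ = μ₁P₁ → P₁ = (λ₀/μ₁)P₀ = (2.6/7.6)P₀ = 0.3421P₀
State 1: P₂ = (λ₀λ₁)/(μ₁μ₂)P₀ = (2.6×6.1)/(7.6×9.0)P₀ = 0.2319P₀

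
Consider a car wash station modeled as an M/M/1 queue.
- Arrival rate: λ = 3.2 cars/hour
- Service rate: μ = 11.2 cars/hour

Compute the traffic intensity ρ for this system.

Server utilization: ρ = λ/μ
ρ = 3.2/11.2 = 0.2857
The server is busy 28.57% of the time.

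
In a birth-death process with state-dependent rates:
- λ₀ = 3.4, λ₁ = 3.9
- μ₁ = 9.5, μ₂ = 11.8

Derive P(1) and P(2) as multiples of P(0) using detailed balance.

Balance equations:
State 0: λ₀P₀ = μ₁P₁ → P₁ = (λ₀/μ₁)P₀ = (3.4/9.5)P₀ = 0.3579P₀
State 1: P₂ = (λ₀λ₁)/(μ₁μ₂)P₀ = (3.4×3.9)/(9.5×11.8)P₀ = 0.1183P₀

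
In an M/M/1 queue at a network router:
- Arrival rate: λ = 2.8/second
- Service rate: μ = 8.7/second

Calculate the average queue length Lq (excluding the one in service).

ρ = λ/μ = 2.8/8.7 = 0.3218
For M/M/1: Lq = λ²/(μ(μ-λ))
Lq = 7.84/(8.7 × 5.90)
Lq = 0.1527 packets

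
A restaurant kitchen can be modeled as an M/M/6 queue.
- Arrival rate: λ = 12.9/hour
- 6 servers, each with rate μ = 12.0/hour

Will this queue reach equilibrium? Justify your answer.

Stability requires ρ = λ/(cμ) < 1
ρ = 12.9/(6 × 12.0) = 12.9/72.00 = 0.1792
Since 0.1792 < 1, the system is STABLE.
The servers are busy 17.92% of the time.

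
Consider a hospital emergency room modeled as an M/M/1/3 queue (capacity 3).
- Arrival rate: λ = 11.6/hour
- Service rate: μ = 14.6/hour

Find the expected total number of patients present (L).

ρ = λ/μ = 11.6/14.6 = 0.7945
P₀ = (1-ρ)/(1-ρ^(K+1)) = (1-0.7945)/(1-0.7945^4) = 0.2055/0.6015 = 0.3416
P_K = P₀×ρ^K = 0.3416 × 0.7945^3 = 0.3416 × 0.5015 = 0.1713
L = ρ[1 - (K+1)ρ^K + Kρ^(K+1)] / [(1-ρ)(1-ρ^(K+1))]
L = 0.7945 × (1 - 4×0.50151 + 3×0.39845) / ((1 - 0.7945) × (1 - 0.39845)) = 1.2167 patients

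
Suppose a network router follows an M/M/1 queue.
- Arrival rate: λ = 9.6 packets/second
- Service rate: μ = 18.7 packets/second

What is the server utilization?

Server utilization: ρ = λ/μ
ρ = 9.6/18.7 = 0.5134
The server is busy 51.34% of the time.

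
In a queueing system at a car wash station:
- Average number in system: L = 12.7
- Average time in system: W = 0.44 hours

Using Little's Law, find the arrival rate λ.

Little's Law: L = λW, so λ = L/W
λ = 12.7/0.44 = 28.8636 cars/hour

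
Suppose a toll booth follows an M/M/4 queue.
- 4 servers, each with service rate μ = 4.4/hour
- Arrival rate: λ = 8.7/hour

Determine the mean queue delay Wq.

Traffic intensity: ρ = λ/(cμ) = 8.7/(4×4.4) = 0.4943
Since ρ = 0.4943 < 1, system is stable.
Offered load a = λ/μ = cρ = 8.7/4.4 = 1.9773
P₀ = [ Σₙ₌₀^3 aⁿ/n! + a^4/(4!(1-ρ)) ]⁻¹
Σ = a^0/0! + a^1/1! + a^2/2! + a^3/3! = 1.0000 + 1.9773 + 1.9548 + 1.2884 = 6.2205
a^4/(4!(1-ρ)) = 15.2850/(24 × 0.5057) = 1.2594
P₀ = 1/(6.2205 + 1.2594) = 0.1337
Lq = P₀·a^4·ρ / (4!(1-ρ)²) = 0.1337 × 15.2850 × 0.4943 / (24 × 0.2557) = 0.1646
Wq = Lq/λ = 0.1646/8.7 = 0.01892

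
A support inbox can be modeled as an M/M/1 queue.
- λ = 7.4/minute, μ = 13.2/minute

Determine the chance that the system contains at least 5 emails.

ρ = λ/μ = 7.4/13.2 = 0.5606
P(N ≥ n) = ρⁿ
P(N ≥ 5) = 0.5606^5
P(N ≥ 5) = 0.05537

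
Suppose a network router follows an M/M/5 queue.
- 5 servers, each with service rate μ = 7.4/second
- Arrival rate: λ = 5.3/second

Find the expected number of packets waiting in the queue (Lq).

Traffic intensity: ρ = λ/(cμ) = 5.3/(5×7.4) = 0.1432
Since ρ = 0.1432 < 1, system is stable.
Offered load a = λ/μ = cρ = 5.3/7.4 = 0.7162
P₀ = [ Σₙ₌₀^4 aⁿ/n! + a^5/(5!(1-ρ)) ]⁻¹
Σ = a^0/0! + a^1/1! + a^2/2! + a^3/3! + a^4/4! = 1.0000 + 0.7162 + 0.2565 + 0.06123 + 0.01096 = 2.0449
a^5/(5!(1-ρ)) = 0.1885/(120 × 0.8568) = 0.001833
P₀ = 1/(2.0449 + 0.001833) = 0.4886
Lq = P₀·a^5·ρ / (5!(1-ρ)²) = 0.4886 × 0.1885 × 0.1432 / (120 × 0.7340) = 0.0001497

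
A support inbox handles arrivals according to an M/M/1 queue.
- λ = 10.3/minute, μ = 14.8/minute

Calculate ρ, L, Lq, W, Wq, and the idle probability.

Step 1: ρ = λ/μ = 10.3/14.8 = 0.6959
Step 2: L = λ/(μ-λ) = 10.3/4.50 = 2.2889
Step 3: Lq = λ²/(μ(μ-λ)) = 106.09/(14.8×4.50) = 1.5929
Step 4: W = 1/(μ-λ) = 1/4.50 = 0.22222
Step 5: Wq = λ/(μ(μ-λ)) = 10.3/(14.8×4.50) = 0.1547
Step 6: P(0) = 1-ρ = 0.3041
Verify: L = λW = 10.3×0.22222 = 2.2889 ✔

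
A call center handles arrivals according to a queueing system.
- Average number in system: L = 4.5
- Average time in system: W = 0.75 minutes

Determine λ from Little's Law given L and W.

Little's Law: L = λW, so λ = L/W
λ = 4.5/0.75 = 6.0000 calls/minute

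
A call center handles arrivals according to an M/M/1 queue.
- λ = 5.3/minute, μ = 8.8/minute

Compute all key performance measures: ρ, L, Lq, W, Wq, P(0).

Step 1: ρ = λ/μ = 5.3/8.8 = 0.6023
Step 2: L = λ/(μ-λ) = 5.3/3.50 = 1.5143
Step 3: Lq = λ²/(μ(μ-λ)) = 28.09/(8.8×3.50) = 0.9120
Step 4: W = 1/(μ-λ) = 1/3.50 = 0.28571
Step 5: Wq = λ/(μ(μ-λ)) = 5.3/(8.8×3.50) = 0.1721
Step 6: P(0) = 1-ρ = 0.3977
Verify: L = λW = 5.3×0.28571 = 1.5143 ✔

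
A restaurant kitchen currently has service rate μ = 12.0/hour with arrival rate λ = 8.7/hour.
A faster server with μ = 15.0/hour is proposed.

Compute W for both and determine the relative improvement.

System 1: ρ₁ = 8.7/12.0 = 0.7250, W₁ = 1/(12.0-8.7) = 0.3030
System 2: ρ₂ = 8.7/15.0 = 0.5800, W₂ = 1/(15.0-8.7) = 0.1587
Improvement: (W₁-W₂)/W₁ = (0.3030-0.1587)/0.3030 = 47.62%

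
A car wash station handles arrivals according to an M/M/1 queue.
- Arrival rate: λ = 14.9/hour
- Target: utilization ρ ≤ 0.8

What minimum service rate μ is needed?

ρ = λ/μ, so μ = λ/ρ
μ ≥ 14.9/0.8 = 18.6250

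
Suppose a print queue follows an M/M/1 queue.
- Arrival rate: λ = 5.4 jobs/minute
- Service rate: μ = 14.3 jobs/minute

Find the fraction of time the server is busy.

Server utilization: ρ = λ/μ
ρ = 5.4/14.3 = 0.3776
The server is busy 37.76% of the time.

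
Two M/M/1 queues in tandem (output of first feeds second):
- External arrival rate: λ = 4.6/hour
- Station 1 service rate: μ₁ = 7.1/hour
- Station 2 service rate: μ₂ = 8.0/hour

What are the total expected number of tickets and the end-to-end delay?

By Jackson's theorem, each station behaves as independent M/M/1.
Station 1: ρ₁ = 4.6/7.1 = 0.6479, L₁ = ρ₁/(1-ρ₁) = λ/(μ₁-λ) = 4.6/2.50 = 1.8400
Station 2: ρ₂ = 4.6/8.0 = 0.5750, L₂ = ρ₂/(1-ρ₂) = λ/(μ₂-λ) = 4.6/3.40 = 1.3529
Total: L = L₁ + L₂ = 1.8400 + 1.3529 = 3.1929
W = L/λ = 3.1929/4.6 = 0.6941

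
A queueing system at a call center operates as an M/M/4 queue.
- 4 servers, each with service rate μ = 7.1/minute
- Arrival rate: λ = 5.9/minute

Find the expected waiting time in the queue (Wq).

Traffic intensity: ρ = λ/(cμ) = 5.9/(4×7.1) = 0.2077
Since ρ = 0.2077 < 1, system is stable.
Offered load a = λ/μ = cρ = 5.9/7.1 = 0.8310
P₀ = [ Σₙ₌₀^3 aⁿ/n! + a^4/(4!(1-ρ)) ]⁻¹
Σ = a^0/0! + a^1/1! + a^2/2! + a^3/3! = 1.0000 + 0.8310 + 0.3453 + 0.09564 = 2.2719
a^4/(4!(1-ρ)) = 0.47684/(24 × 0.79225) = 0.02508
P₀ = 1/(2.2719 + 0.02508) = 0.4354
Lq = P₀·a^4·ρ / (4!(1-ρ)²) = 0.43536 × 0.47684 × 0.20775 / (24 × 0.62767) = 0.002863
Wq = Lq/λ = 0.0028629/5.9 = 0.0004852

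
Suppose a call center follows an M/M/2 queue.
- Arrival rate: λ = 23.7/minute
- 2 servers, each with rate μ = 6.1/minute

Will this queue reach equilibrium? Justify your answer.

Stability requires ρ = λ/(cμ) < 1
ρ = 23.7/(2 × 6.1) = 23.7/12.20 = 1.9426
Since 1.9426 ≥ 1, the system is UNSTABLE.
Need c > λ/μ = 23.7/6.1 = 3.89.
Minimum servers needed: c = 4.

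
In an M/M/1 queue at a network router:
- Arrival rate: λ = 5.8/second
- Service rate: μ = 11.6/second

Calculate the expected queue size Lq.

ρ = λ/μ = 5.8/11.6 = 0.5000
For M/M/1: Lq = λ²/(μ(μ-λ))
Lq = 33.64/(11.6 × 5.80)
Lq = 0.5000 packets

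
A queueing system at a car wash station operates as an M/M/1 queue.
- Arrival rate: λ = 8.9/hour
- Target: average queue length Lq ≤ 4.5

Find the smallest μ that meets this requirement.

For M/M/1: Lq = λ²/(μ(μ-λ))
Need Lq ≤ 4.5, i.e. μ(μ-λ) ≥ λ²/4.5
μ² - 8.9μ - 79.21/4.5 ≥ 0  →  μ² - 8.9μ - 17.60222 ≥ 0
Quadratic formula (positive root): μ = [λ + √(λ² + 4×17.60222)]/2
Discriminant: 79.21 + 4×17.60222 = 149.6189, √149.6189 = 12.23188
μ ≥ (8.9 + 12.23188)/2 = 10.5659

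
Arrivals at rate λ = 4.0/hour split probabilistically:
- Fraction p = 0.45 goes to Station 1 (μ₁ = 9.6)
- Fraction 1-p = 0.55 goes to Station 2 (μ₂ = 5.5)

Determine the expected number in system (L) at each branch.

Effective rates: λ₁ = 4.0×0.45 = 1.8, λ₂ = 4.0×0.55 = 2.2
Station 1: ρ₁ = 1.8/9.6 = 0.1875, L₁ = ρ₁/(1-ρ₁) = 0.1875/(1-0.1875) = 0.2308
Station 2: ρ₂ = 2.2/5.5 = 0.4000, L₂ = ρ₂/(1-ρ₂) = 0.4000/(1-0.4000) = 0.6667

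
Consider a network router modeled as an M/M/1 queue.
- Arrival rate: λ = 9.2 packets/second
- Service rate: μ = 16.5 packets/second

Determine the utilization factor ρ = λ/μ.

Server utilization: ρ = λ/μ
ρ = 9.2/16.5 = 0.5576
The server is busy 55.76% of the time.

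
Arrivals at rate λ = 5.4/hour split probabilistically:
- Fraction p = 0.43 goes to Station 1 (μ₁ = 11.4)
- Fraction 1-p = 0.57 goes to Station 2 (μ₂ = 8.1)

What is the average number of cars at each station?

Effective rates: λ₁ = 5.4×0.43 = 2.322, λ₂ = 5.4×0.57 = 3.078
Station 1: ρ₁ = 2.322/11.4 = 0.2037, L₁ = ρ₁/(1-ρ₁) = 0.2037/(1-0.2037) = 0.2558
Station 2: ρ₂ = 3.078/8.1 = 0.3800, L₂ = ρ₂/(1-ρ₂) = 0.3800/(1-0.3800) = 0.6129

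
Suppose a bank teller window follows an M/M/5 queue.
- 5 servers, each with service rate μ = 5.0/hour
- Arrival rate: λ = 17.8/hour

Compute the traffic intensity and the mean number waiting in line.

Traffic intensity: ρ = λ/(cμ) = 17.8/(5×5.0) = 0.7120
Since ρ = 0.7120 < 1, system is stable.
Offered load a = λ/μ = cρ = 17.8/5.0 = 3.5600
P₀ = [ Σₙ₌₀^4 aⁿ/n! + a^5/(5!(1-ρ)) ]⁻¹
Σ = a^0/0! + a^1/1! + a^2/2! + a^3/3! + a^4/4! = 1.0000 + 3.5600 + 6.3368 + 7.5197 + 6.6925 = 25.1090
a^5/(5!(1-ρ)) = 571.8077/(120 × 0.2880) = 16.5454
P₀ = 1/(25.1090 + 16.5454) = 0.02401
Lq = P₀·a^5·ρ / (5!(1-ρ)²) = 0.024007 × 571.8077 × 0.71200 / (120 × 0.082944) = 0.9820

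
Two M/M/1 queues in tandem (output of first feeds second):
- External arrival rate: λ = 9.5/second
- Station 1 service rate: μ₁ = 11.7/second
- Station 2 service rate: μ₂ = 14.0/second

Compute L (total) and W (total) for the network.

By Jackson's theorem, each station behaves as independent M/M/1.
Station 1: ρ₁ = 9.5/11.7 = 0.8120, L₁ = ρ₁/(1-ρ₁) = λ/(μ₁-λ) = 9.5/2.20 = 4.3182
Station 2: ρ₂ = 9.5/14.0 = 0.6786, L₂ = ρ₂/(1-ρ₂) = λ/(μ₂-λ) = 9.5/4.50 = 2.1111
Total: L = L₁ + L₂ = 4.3182 + 2.1111 = 6.4293
W = L/λ = 6.4293/9.5 = 0.6768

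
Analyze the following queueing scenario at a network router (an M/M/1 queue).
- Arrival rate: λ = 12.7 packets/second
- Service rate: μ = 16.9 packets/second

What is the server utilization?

Server utilization: ρ = λ/μ
ρ = 12.7/16.9 = 0.7515
The server is busy 75.15% of the time.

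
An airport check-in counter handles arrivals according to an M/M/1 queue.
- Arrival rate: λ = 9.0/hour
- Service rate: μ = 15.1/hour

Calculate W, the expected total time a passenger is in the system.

First, compute utilization: ρ = λ/μ = 9.0/15.1 = 0.5960
For M/M/1: W = 1/(μ-λ)
W = 1/(15.1-9.0) = 1/6.10
W = 0.1639 hours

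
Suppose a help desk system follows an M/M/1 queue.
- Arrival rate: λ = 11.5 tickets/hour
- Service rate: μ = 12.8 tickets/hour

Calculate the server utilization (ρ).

Server utilization: ρ = λ/μ
ρ = 11.5/12.8 = 0.8984
The server is busy 89.84% of the time.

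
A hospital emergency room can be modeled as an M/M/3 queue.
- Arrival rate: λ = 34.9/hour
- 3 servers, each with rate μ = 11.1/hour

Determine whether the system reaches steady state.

Stability requires ρ = λ/(cμ) < 1
ρ = 34.9/(3 × 11.1) = 34.9/33.30 = 1.0480
Since 1.0480 ≥ 1, the system is UNSTABLE.
Need c > λ/μ = 34.9/11.1 = 3.14.
Minimum servers needed: c = 4.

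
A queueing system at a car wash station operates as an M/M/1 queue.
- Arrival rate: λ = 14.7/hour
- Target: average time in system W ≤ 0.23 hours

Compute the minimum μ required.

For M/M/1: W = 1/(μ-λ)
Need W ≤ 0.23, so 1/(μ-λ) ≤ 0.23
μ - λ ≥ 1/0.23 = 4.3478
μ ≥ 14.7 + 4.3478 = 19.0478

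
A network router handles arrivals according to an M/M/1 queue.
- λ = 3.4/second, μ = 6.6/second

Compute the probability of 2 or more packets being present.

ρ = λ/μ = 3.4/6.6 = 0.5152
P(N ≥ n) = ρⁿ
P(N ≥ 2) = 0.5152^2
P(N ≥ 2) = 0.2654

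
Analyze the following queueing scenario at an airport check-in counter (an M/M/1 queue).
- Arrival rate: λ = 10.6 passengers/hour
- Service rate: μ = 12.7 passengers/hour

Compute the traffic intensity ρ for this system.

Server utilization: ρ = λ/μ
ρ = 10.6/12.7 = 0.8346
The server is busy 83.46% of the time.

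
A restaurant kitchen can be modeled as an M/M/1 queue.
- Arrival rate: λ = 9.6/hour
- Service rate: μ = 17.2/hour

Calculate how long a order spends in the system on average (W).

First, compute utilization: ρ = λ/μ = 9.6/17.2 = 0.5581
For M/M/1: W = 1/(μ-λ)
W = 1/(17.2-9.6) = 1/7.60
W = 0.1316 hours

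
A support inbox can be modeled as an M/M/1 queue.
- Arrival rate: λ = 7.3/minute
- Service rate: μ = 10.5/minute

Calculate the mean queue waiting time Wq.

First, compute utilization: ρ = λ/μ = 7.3/10.5 = 0.6952
For M/M/1: Wq = λ/(μ(μ-λ))
Wq = 7.3/(10.5 × (10.5-7.3))
Wq = 7.3/(10.5 × 3.20)
Wq = 0.2173 minutes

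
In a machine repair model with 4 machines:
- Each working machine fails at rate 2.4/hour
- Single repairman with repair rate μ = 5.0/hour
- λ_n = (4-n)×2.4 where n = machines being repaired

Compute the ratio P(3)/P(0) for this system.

P(3)/P(0) = ∏_{i=0}^{3-1} λ_i/μ_{i+1}
= (4-0)×2.4/5.0 × (4-1)×2.4/5.0 × (4-2)×2.4/5.0
= 2.6542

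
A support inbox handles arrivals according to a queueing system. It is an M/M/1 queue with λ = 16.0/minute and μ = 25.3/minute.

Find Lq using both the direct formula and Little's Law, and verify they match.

Method 1 (direct): Lq = λ²/(μ(μ-λ)) = 256.00/(25.3 × 9.30) = 1.0880

Method 2 (Little's Law):
W = 1/(μ-λ) = 1/9.30 = 0.10753
Wq = W - 1/μ = 0.10753 - 0.039526 = 0.06800
Lq = λWq = 16.0 × 0.06800 = 1.0880 ✔ (matches Method 1)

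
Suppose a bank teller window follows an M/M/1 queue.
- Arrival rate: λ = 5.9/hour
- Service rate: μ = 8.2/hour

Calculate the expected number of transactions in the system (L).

ρ = λ/μ = 5.9/8.2 = 0.7195
For M/M/1: L = λ/(μ-λ)
L = 5.9/(8.2-5.9) = 5.9/2.30
L = 2.5652 transactions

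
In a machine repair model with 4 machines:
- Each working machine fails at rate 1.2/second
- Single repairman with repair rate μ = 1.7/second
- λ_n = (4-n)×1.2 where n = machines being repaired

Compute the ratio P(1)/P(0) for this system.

P(1)/P(0) = ∏_{i=0}^{1-1} λ_i/μ_{i+1}
= (4-0)×1.2/1.7
= 2.8235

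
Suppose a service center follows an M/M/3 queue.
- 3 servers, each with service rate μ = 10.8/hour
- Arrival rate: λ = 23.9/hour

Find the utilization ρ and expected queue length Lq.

Traffic intensity: ρ = λ/(cμ) = 23.9/(3×10.8) = 0.7377
Since ρ = 0.7377 < 1, system is stable.
Offered load a = λ/μ = cρ = 23.9/10.8 = 2.2130
P₀ = [ Σₙ₌₀^2 aⁿ/n! + a^3/(3!(1-ρ)) ]⁻¹
Σ = a^0/0! + a^1/1! + a^2/2! = 1.0000 + 2.2130 + 2.4486 = 5.6616
a^3/(3!(1-ρ)) = 10.8373/(6 × 0.262346) = 6.8849
P₀ = 1/(5.6616 + 6.8849) = 0.07970
Lq = P₀·a^3·ρ / (3!(1-ρ)²) = 0.079704 × 10.8373 × 0.73765 / (6 × 0.068825) = 1.5430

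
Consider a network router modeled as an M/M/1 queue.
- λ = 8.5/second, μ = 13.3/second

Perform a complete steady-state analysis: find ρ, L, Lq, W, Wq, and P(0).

Step 1: ρ = λ/μ = 8.5/13.3 = 0.6391
Step 2: L = λ/(μ-λ) = 8.5/4.80 = 1.7708
Step 3: Lq = λ²/(μ(μ-λ)) = 72.25/(13.3×4.80) = 1.1317
Step 4: W = 1/(μ-λ) = 1/4.80 = 0.20833
Step 5: Wq = λ/(μ(μ-λ)) = 8.5/(13.3×4.80) = 0.1331
Step 6: P(0) = 1-ρ = 0.3609
Verify: L = λW = 8.5×0.20833 = 1.7708 ✔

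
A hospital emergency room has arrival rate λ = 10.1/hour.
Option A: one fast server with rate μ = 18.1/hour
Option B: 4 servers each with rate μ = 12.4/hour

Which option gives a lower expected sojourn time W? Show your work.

Option A: single server μ = 18.1 (M/M/1)
  ρ_A = 10.1/18.1 = 0.5580
  W_A = 1/(μ-λ) = 1/(18.1-10.1) = 1/8.00 = 0.1250

Option B: 4 servers μ = 12.4 (M/M/4)
  ρ_B = λ/(cμ) = 10.1/(4×12.4) = 0.2036
  Offered load a = λ/μ = cρ = 10.1/12.4 = 0.8145
  P₀ = [ Σₙ₌₀^3 aⁿ/n! + a^4/(4!(1-ρ)) ]⁻¹
  Σ = a^0/0! + a^1/1! + a^2/2! + a^3/3! = 1.0000 + 0.8145 + 0.3317 + 0.09006 = 2.2363
  a^4/(4!(1-ρ)) = 0.4401/(24 × 0.7964) = 0.02303
  P₀ = 1/(2.2363 + 0.02303) = 0.4426
  Lq = P₀·a^4·ρ / (4!(1-ρ)²) = 0.4426 × 0.4401 × 0.2036 / (24 × 0.6342) = 0.002606
  Wq_B = Lq/λ = 0.0026063/10.1 = 0.00025805
  W_B = Wq_B + 1/μ = 0.00025805 + 0.080645 = 0.08090

Since W_B = 0.08090 < W_A = 0.1250, Option B (multiple servers) has the shorter time in system.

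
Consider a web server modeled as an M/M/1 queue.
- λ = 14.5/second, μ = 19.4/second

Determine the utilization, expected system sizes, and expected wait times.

Step 1: ρ = λ/μ = 14.5/19.4 = 0.7474
Step 2: L = λ/(μ-λ) = 14.5/4.90 = 2.9592
Step 3: Lq = λ²/(μ(μ-λ)) = 210.25/(19.4×4.90) = 2.2118
Step 4: W = 1/(μ-λ) = 1/4.90 = 0.20408
Step 5: Wq = λ/(μ(μ-λ)) = 14.5/(19.4×4.90) = 0.1525
Step 6: P(0) = 1-ρ = 0.2526
Verify: L = λW = 14.5×0.20408 = 2.9592 ✔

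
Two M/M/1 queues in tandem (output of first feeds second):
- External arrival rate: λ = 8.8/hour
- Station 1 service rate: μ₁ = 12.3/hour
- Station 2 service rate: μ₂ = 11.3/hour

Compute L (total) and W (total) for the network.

By Jackson's theorem, each station behaves as independent M/M/1.
Station 1: ρ₁ = 8.8/12.3 = 0.7154, L₁ = ρ₁/(1-ρ₁) = λ/(μ₁-λ) = 8.8/3.50 = 2.5143
Station 2: ρ₂ = 8.8/11.3 = 0.7788, L₂ = ρ₂/(1-ρ₂) = λ/(μ₂-λ) = 8.8/2.50 = 3.5200
Total: L = L₁ + L₂ = 2.5143 + 3.5200 = 6.0343
W = L/λ = 6.0343/8.8 = 0.6857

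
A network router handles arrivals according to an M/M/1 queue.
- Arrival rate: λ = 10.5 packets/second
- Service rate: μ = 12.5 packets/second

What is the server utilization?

Server utilization: ρ = λ/μ
ρ = 10.5/12.5 = 0.8400
The server is busy 84.00% of the time.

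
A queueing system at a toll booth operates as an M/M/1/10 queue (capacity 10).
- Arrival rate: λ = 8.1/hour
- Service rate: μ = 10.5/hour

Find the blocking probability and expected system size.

ρ = λ/μ = 8.1/10.5 = 0.77143
P₀ = (1-ρ)/(1-ρ^(K+1)) = (1-0.77143)/(1-0.77143^11) = 0.22857/0.94242 = 0.2425
P_K = P₀×ρ^K = 0.2425 × 0.77143^10 = 0.2425 × 0.07464 = 0.01810
Blocking probability P_10 = 0.01810 (1.81%)
L = ρ[1 - (K+1)ρ^K + Kρ^(K+1)] / [(1-ρ)(1-ρ^(K+1))]
L = 0.77143 × (1 - 11×0.07464 + 10×0.05758) / ((1 - 0.77143) × (1 - 0.05758)) = 2.7030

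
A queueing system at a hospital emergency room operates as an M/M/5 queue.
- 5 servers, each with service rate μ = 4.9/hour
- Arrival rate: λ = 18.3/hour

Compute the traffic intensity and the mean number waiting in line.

Traffic intensity: ρ = λ/(cμ) = 18.3/(5×4.9) = 0.7469
Since ρ = 0.7469 < 1, system is stable.
Offered load a = λ/μ = cρ = 18.3/4.9 = 3.7347
P₀ = [ Σₙ₌₀^4 aⁿ/n! + a^5/(5!(1-ρ)) ]⁻¹
Σ = a^0/0! + a^1/1! + a^2/2! + a^3/3! + a^4/4! = 1.0000 + 3.7347 + 6.9740 + 8.6819 + 8.1060 = 28.4966
a^5/(5!(1-ρ)) = 726.5660/(120 × 0.253061) = 23.9259
P₀ = 1/(28.4966 + 23.9259) = 0.01908
Lq = P₀·a^5·ρ / (5!(1-ρ)²) = 0.019076 × 726.5660 × 0.74694 / (120 × 0.064040) = 1.3471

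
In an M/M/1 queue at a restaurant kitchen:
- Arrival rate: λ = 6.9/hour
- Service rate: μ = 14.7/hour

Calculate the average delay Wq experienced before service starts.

First, compute utilization: ρ = λ/μ = 6.9/14.7 = 0.4694
For M/M/1: Wq = λ/(μ(μ-λ))
Wq = 6.9/(14.7 × (14.7-6.9))
Wq = 6.9/(14.7 × 7.80)
Wq = 0.06018 hours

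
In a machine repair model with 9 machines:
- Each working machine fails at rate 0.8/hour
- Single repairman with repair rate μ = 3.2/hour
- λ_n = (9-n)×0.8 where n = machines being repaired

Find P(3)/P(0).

P(3)/P(0) = ∏_{i=0}^{3-1} λ_i/μ_{i+1}
= (9-0)×0.8/3.2 × (9-1)×0.8/3.2 × (9-2)×0.8/3.2
= 7.8750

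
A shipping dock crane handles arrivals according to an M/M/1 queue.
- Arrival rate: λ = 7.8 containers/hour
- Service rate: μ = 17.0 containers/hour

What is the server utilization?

Server utilization: ρ = λ/μ
ρ = 7.8/17.0 = 0.4588
The server is busy 45.88% of the time.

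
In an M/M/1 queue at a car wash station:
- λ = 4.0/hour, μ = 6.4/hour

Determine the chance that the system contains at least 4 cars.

ρ = λ/μ = 4.0/6.4 = 0.6250
P(N ≥ n) = ρⁿ
P(N ≥ 4) = 0.6250^4
P(N ≥ 4) = 0.1526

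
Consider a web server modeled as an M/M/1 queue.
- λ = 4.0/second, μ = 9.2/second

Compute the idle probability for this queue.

ρ = λ/μ = 4.0/9.2 = 0.4348
P(0) = 1 - ρ = 1 - 0.4348 = 0.5652
The server is idle 56.52% of the time.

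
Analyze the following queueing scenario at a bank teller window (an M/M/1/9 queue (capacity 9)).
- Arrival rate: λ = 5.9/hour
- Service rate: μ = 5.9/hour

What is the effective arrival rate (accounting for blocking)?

ρ = λ/μ = 5.9/5.9 = 1 exactly.
With ρ = 1 the usual (1-ρ)/(1-ρ^(K+1)) form is 0/0; instead every state 0..K is equally likely.
P₀ = 1/(K+1) = 1/10 = 0.1000
P_K = P₀×ρ^K = P₀ = 0.1000
λ_eff = λ(1-P_K) = 5.9 × (1 - 0.1000) = 5.9 × 0.9000 = 5.3100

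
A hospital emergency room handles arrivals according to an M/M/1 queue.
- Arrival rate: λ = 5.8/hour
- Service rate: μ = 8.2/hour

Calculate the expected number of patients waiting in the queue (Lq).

ρ = λ/μ = 5.8/8.2 = 0.7073
For M/M/1: Lq = λ²/(μ(μ-λ))
Lq = 33.64/(8.2 × 2.40)
Lq = 1.7093 patients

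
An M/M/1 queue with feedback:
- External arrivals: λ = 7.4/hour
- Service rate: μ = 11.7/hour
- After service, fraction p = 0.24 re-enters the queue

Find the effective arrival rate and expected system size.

Effective arrival rate: λ_eff = λ/(1-p) = 7.4/(1-0.24) = 7.4/0.76 = 9.7368
ρ = λ_eff/μ = 9.7368/11.7 = 0.83221
L = ρ/(1-ρ) = 0.83221/(1-0.83221) = 4.9598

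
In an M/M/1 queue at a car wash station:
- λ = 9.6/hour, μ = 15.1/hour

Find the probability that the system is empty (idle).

ρ = λ/μ = 9.6/15.1 = 0.6358
P(0) = 1 - ρ = 1 - 0.6358 = 0.3642
The server is idle 36.42% of the time.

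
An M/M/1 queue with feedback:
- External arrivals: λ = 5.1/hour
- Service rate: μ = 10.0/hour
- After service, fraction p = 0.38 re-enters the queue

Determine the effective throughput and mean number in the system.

Effective arrival rate: λ_eff = λ/(1-p) = 5.1/(1-0.38) = 5.1/0.62 = 8.22581
ρ = λ_eff/μ = 8.22581/10.0 = 0.822581
L = ρ/(1-ρ) = 0.822581/(1-0.822581) = 4.6364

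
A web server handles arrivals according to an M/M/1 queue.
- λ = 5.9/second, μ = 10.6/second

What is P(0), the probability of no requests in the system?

ρ = λ/μ = 5.9/10.6 = 0.5566
P(0) = 1 - ρ = 1 - 0.5566 = 0.4434
The server is idle 44.34% of the time.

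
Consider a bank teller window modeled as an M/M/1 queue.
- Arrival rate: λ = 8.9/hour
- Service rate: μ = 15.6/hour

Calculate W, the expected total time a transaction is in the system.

First, compute utilization: ρ = λ/μ = 8.9/15.6 = 0.5705
For M/M/1: W = 1/(μ-λ)
W = 1/(15.6-8.9) = 1/6.70
W = 0.1493 hours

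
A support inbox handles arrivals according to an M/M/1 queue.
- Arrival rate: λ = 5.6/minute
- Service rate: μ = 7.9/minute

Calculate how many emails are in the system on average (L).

ρ = λ/μ = 5.6/7.9 = 0.7089
For M/M/1: L = λ/(μ-λ)
L = 5.6/(7.9-5.6) = 5.6/2.30
L = 2.4348 emails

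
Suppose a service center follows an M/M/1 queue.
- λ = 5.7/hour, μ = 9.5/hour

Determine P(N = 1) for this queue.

ρ = λ/μ = 5.7/9.5 = 0.6000
P(n) = (1-ρ)ρⁿ
P(1) = (1-0.6000) × 0.6000^1
P(1) = 0.4000 × 0.6000
P(1) = 0.2400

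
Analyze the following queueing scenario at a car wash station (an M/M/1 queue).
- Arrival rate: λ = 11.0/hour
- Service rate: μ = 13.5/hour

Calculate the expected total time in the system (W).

First, compute utilization: ρ = λ/μ = 11.0/13.5 = 0.8148
For M/M/1: W = 1/(μ-λ)
W = 1/(13.5-11.0) = 1/2.50
W = 0.4000 hours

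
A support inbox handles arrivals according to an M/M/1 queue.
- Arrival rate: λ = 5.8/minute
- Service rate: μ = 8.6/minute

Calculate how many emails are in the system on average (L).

ρ = λ/μ = 5.8/8.6 = 0.6744
For M/M/1: L = λ/(μ-λ)
L = 5.8/(8.6-5.8) = 5.8/2.80
L = 2.0714 emails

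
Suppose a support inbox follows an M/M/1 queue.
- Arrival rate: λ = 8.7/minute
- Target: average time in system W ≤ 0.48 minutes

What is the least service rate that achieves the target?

For M/M/1: W = 1/(μ-λ)
Need W ≤ 0.48, so 1/(μ-λ) ≤ 0.48
μ - λ ≥ 1/0.48 = 2.0833
μ ≥ 8.7 + 2.0833 = 10.7833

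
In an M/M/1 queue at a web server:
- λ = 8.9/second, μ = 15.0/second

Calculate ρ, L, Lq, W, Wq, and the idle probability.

Step 1: ρ = λ/μ = 8.9/15.0 = 0.5933
Step 2: L = λ/(μ-λ) = 8.9/6.10 = 1.4590
Step 3: Lq = λ²/(μ(μ-λ)) = 79.21/(15.0×6.10) = 0.8657
Step 4: W = 1/(μ-λ) = 1/6.10 = 0.16393
Step 5: Wq = λ/(μ(μ-λ)) = 8.9/(15.0×6.10) = 0.09727
Step 6: P(0) = 1-ρ = 0.4067
Verify: L = λW = 8.9×0.16393 = 1.4590 ✔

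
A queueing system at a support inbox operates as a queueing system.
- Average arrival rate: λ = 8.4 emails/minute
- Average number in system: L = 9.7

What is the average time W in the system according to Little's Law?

Little's Law: L = λW, so W = L/λ
W = 9.7/8.4 = 1.1548 minutes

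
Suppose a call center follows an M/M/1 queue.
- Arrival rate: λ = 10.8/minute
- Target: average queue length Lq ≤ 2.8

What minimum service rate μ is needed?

For M/M/1: Lq = λ²/(μ(μ-λ))
Need Lq ≤ 2.8, i.e. μ(μ-λ) ≥ λ²/2.8
μ² - 10.8μ - 116.64/2.8 ≥ 0  →  μ² - 10.8μ - 41.65714 ≥ 0
Quadratic formula (positive root): μ = [λ + √(λ² + 4×41.65714)]/2
Discriminant: 116.64 + 4×41.65714 = 283.2686, √283.2686 = 16.8306
μ ≥ (10.8 + 16.8306)/2 = 13.8153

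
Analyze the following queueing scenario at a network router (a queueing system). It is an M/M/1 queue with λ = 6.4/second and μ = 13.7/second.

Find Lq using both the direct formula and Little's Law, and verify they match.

Method 1 (direct): Lq = λ²/(μ(μ-λ)) = 40.96/(13.7 × 7.30) = 0.4096

Method 2 (Little's Law):
W = 1/(μ-λ) = 1/7.30 = 0.1369863
Wq = W - 1/μ = 0.1369863 - 0.07299270 = 0.063994
Lq = λWq = 6.4 × 0.063994 = 0.4096 ✔ (matches Method 1)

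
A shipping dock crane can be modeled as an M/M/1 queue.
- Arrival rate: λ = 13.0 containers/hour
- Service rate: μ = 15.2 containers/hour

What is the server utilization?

Server utilization: ρ = λ/μ
ρ = 13.0/15.2 = 0.8553
The server is busy 85.53% of the time.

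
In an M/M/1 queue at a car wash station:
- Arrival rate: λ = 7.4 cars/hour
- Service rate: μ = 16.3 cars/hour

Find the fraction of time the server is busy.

Server utilization: ρ = λ/μ
ρ = 7.4/16.3 = 0.4540
The server is busy 45.40% of the time.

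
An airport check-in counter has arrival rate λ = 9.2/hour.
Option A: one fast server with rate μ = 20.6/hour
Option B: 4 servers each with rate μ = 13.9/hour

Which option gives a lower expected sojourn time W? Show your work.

Option A: single server μ = 20.6 (M/M/1)
  ρ_A = 9.2/20.6 = 0.4466
  W_A = 1/(μ-λ) = 1/(20.6-9.2) = 1/11.40 = 0.08772

Option B: 4 servers μ = 13.9 (M/M/4)
  ρ_B = λ/(cμ) = 9.2/(4×13.9) = 0.1655
  Offered load a = λ/μ = cρ = 9.2/13.9 = 0.6619
  P₀ = [ Σₙ₌₀^3 aⁿ/n! + a^4/(4!(1-ρ)) ]⁻¹
  Σ = a^0/0! + a^1/1! + a^2/2! + a^3/3! = 1.0000 + 0.6619 + 0.2190 + 0.04832 = 1.9292
  a^4/(4!(1-ρ)) = 0.1919/(24 × 0.8345) = 0.009582
  P₀ = 1/(1.9292 + 0.009582) = 0.5158
  Lq = P₀·a^4·ρ / (4!(1-ρ)²) = 0.51578 × 0.19191 × 0.16547 / (24 × 0.69644) = 0.0009799
  Wq_B = Lq/λ = 0.0009799/9.2 = 0.0001065
  W_B = Wq_B + 1/μ = 0.0001065 + 0.07194 = 0.07205

Since W_B = 0.07205 < W_A = 0.08772, Option B (multiple servers) has the shorter time in system.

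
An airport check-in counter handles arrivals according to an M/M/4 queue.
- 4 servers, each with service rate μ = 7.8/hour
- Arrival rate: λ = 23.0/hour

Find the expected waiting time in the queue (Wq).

Traffic intensity: ρ = λ/(cμ) = 23.0/(4×7.8) = 0.7372
Since ρ = 0.7372 < 1, system is stable.
Offered load a = λ/μ = cρ = 23.0/7.8 = 2.9487
P₀ = [ Σₙ₌₀^3 aⁿ/n! + a^4/(4!(1-ρ)) ]⁻¹
Σ = a^0/0! + a^1/1! + a^2/2! + a^3/3! = 1.00000 + 2.94872 + 4.34747 + 4.27315 = 12.5693
a^4/(4!(1-ρ)) = 75.6019/(24 × 0.26282) = 11.9857
P₀ = 1/(12.5693 + 11.9857) = 0.04072
Lq = P₀·a^4·ρ / (4!(1-ρ)²) = 0.04072 × 75.6019 × 0.7372 / (24 × 0.06907) = 1.3691
Wq = Lq/λ = 1.3691/23.0 = 0.05953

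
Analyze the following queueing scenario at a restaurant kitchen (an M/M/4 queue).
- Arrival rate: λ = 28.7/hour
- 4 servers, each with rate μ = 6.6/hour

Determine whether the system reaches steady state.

Stability requires ρ = λ/(cμ) < 1
ρ = 28.7/(4 × 6.6) = 28.7/26.40 = 1.0871
Since 1.0871 ≥ 1, the system is UNSTABLE.
Need c > λ/μ = 28.7/6.6 = 4.35.
Minimum servers needed: c = 5.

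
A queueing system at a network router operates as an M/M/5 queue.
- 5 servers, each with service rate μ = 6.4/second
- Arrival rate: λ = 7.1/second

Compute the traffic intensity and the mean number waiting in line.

Traffic intensity: ρ = λ/(cμ) = 7.1/(5×6.4) = 0.2219
Since ρ = 0.2219 < 1, system is stable.
Offered load a = λ/μ = cρ = 7.1/6.4 = 1.1094
P₀ = [ Σₙ₌₀^4 aⁿ/n! + a^5/(5!(1-ρ)) ]⁻¹
Σ = a^0/0! + a^1/1! + a^2/2! + a^3/3! + a^4/4! = 1.0000 + 1.1094 + 0.61536 + 0.22755 + 0.063111 = 3.0154
a^5/(5!(1-ρ)) = 1.6803/(120 × 0.7781) = 0.01800
P₀ = 1/(3.0154 + 0.01800) = 0.3297
Lq = P₀·a^5·ρ / (5!(1-ρ)²) = 0.3297 × 1.6803 × 0.2219 / (120 × 0.6055) = 0.001692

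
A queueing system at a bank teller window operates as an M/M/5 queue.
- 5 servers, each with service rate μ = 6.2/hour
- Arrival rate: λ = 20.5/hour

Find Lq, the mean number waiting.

Traffic intensity: ρ = λ/(cμ) = 20.5/(5×6.2) = 0.6613
Since ρ = 0.6613 < 1, system is stable.
Offered load a = λ/μ = cρ = 20.5/6.2 = 3.3065
P₀ = [ Σₙ₌₀^4 aⁿ/n! + a^5/(5!(1-ρ)) ]⁻¹
Σ = a^0/0! + a^1/1! + a^2/2! + a^3/3! + a^4/4! = 1.0000 + 3.3065 + 5.4663 + 6.0247 + 4.9801 = 20.7776
a^5/(5!(1-ρ)) = 395.1945/(120 × 0.33871) = 9.7230
P₀ = 1/(20.7776 + 9.7230) = 0.03279
Lq = P₀·a^5·ρ / (5!(1-ρ)²) = 0.032786 × 395.1945 × 0.66129 / (120 × 0.11472) = 0.6224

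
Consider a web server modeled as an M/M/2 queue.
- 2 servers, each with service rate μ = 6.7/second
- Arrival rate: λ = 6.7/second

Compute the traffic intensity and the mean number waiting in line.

Traffic intensity: ρ = λ/(cμ) = 6.7/(2×6.7) = 0.5000
Since ρ = 0.5000 < 1, system is stable.
Offered load a = λ/μ = cρ = 6.7/6.7 = 1.0000
P₀ = [ Σₙ₌₀^1 aⁿ/n! + a^2/(2!(1-ρ)) ]⁻¹
Σ = a^0/0! + a^1/1! = 1.0000 + 1.0000 = 2.0000
a^2/(2!(1-ρ)) = 1.0000/(2 × 0.5000) = 1.0000
P₀ = 1/(2.0000 + 1.0000) = 0.3333
Lq = P₀·a^2·ρ / (2!(1-ρ)²) = 0.3333 × 1.0000 × 0.5000 / (2 × 0.2500) = 0.3333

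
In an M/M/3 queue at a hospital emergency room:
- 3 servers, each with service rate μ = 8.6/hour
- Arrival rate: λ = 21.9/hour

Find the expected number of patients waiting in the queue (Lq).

Traffic intensity: ρ = λ/(cμ) = 21.9/(3×8.6) = 0.8488
Since ρ = 0.8488 < 1, system is stable.
Offered load a = λ/μ = cρ = 21.9/8.6 = 2.5465
P₀ = [ Σₙ₌₀^2 aⁿ/n! + a^3/(3!(1-ρ)) ]⁻¹
Σ = a^0/0! + a^1/1! + a^2/2! = 1.0000 + 2.5465 + 3.2424 = 6.7889
a^3/(3!(1-ρ)) = 16.5134/(6 × 0.151163) = 18.2071
P₀ = 1/(6.7889 + 18.2071) = 0.04001
Lq = P₀·a^3·ρ / (3!(1-ρ)²) = 0.040006 × 16.5134 × 0.84884 / (6 × 0.022850) = 4.0903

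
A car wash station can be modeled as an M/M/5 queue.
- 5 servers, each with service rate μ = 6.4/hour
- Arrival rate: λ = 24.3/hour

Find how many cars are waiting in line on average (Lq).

Traffic intensity: ρ = λ/(cμ) = 24.3/(5×6.4) = 0.7594
Since ρ = 0.7594 < 1, system is stable.
Offered load a = λ/μ = cρ = 24.3/6.4 = 3.7969
P₀ = [ Σₙ₌₀^4 aⁿ/n! + a^5/(5!(1-ρ)) ]⁻¹
Σ = a^0/0! + a^1/1! + a^2/2! + a^3/3! + a^4/4! = 1.0000 + 3.7969 + 7.2081 + 9.1228 + 8.6595 = 29.7873
a^5/(5!(1-ρ)) = 789.0990/(120 × 0.240625) = 27.3281
P₀ = 1/(29.7873 + 27.3281) = 0.01751
Lq = P₀·a^5·ρ / (5!(1-ρ)²) = 0.017508 × 789.0990 × 0.75938 / (120 × 0.057900) = 1.5100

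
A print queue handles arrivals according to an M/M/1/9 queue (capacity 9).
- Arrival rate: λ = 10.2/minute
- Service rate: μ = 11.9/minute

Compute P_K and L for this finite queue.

ρ = λ/μ = 10.2/11.9 = 0.85714
P₀ = (1-ρ)/(1-ρ^(K+1)) = (1-0.85714)/(1-0.85714^10) = 0.1429/0.7859 = 0.1818
P_K = P₀×ρ^K = 0.18177 × 0.85714^9 = 0.18177 × 0.24973 = 0.04539
Blocking probability P_9 = 0.04539 (4.54%)
L = ρ[1 - (K+1)ρ^K + Kρ^(K+1)] / [(1-ρ)(1-ρ^(K+1))]
L = 0.85714 × (1 - 10×0.249727 + 9×0.214051) / ((1 - 0.85714) × (1 - 0.214051)) = 3.2764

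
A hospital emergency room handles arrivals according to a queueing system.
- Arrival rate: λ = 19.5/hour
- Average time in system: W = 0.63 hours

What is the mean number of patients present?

Little's Law: L = λW
L = 19.5 × 0.63 = 12.2850 patients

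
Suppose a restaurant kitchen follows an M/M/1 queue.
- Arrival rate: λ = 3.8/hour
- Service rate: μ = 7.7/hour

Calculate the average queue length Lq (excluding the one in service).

ρ = λ/μ = 3.8/7.7 = 0.4935
For M/M/1: Lq = λ²/(μ(μ-λ))
Lq = 14.44/(7.7 × 3.90)
Lq = 0.4809 orders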